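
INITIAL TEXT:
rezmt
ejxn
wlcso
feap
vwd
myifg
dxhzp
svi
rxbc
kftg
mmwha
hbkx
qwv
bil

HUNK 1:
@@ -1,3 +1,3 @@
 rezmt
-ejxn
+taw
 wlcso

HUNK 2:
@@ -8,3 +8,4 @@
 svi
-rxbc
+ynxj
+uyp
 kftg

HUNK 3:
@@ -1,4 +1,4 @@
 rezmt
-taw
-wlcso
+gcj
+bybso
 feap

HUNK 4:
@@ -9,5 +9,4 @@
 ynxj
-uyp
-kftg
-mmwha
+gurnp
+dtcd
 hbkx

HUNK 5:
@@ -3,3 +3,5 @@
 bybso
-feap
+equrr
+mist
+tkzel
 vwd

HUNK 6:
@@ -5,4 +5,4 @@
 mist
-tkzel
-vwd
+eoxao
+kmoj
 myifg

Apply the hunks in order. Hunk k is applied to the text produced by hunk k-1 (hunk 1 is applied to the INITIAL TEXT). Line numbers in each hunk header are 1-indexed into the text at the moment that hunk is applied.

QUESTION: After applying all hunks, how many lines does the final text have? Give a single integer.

Answer: 16

Derivation:
Hunk 1: at line 1 remove [ejxn] add [taw] -> 14 lines: rezmt taw wlcso feap vwd myifg dxhzp svi rxbc kftg mmwha hbkx qwv bil
Hunk 2: at line 8 remove [rxbc] add [ynxj,uyp] -> 15 lines: rezmt taw wlcso feap vwd myifg dxhzp svi ynxj uyp kftg mmwha hbkx qwv bil
Hunk 3: at line 1 remove [taw,wlcso] add [gcj,bybso] -> 15 lines: rezmt gcj bybso feap vwd myifg dxhzp svi ynxj uyp kftg mmwha hbkx qwv bil
Hunk 4: at line 9 remove [uyp,kftg,mmwha] add [gurnp,dtcd] -> 14 lines: rezmt gcj bybso feap vwd myifg dxhzp svi ynxj gurnp dtcd hbkx qwv bil
Hunk 5: at line 3 remove [feap] add [equrr,mist,tkzel] -> 16 lines: rezmt gcj bybso equrr mist tkzel vwd myifg dxhzp svi ynxj gurnp dtcd hbkx qwv bil
Hunk 6: at line 5 remove [tkzel,vwd] add [eoxao,kmoj] -> 16 lines: rezmt gcj bybso equrr mist eoxao kmoj myifg dxhzp svi ynxj gurnp dtcd hbkx qwv bil
Final line count: 16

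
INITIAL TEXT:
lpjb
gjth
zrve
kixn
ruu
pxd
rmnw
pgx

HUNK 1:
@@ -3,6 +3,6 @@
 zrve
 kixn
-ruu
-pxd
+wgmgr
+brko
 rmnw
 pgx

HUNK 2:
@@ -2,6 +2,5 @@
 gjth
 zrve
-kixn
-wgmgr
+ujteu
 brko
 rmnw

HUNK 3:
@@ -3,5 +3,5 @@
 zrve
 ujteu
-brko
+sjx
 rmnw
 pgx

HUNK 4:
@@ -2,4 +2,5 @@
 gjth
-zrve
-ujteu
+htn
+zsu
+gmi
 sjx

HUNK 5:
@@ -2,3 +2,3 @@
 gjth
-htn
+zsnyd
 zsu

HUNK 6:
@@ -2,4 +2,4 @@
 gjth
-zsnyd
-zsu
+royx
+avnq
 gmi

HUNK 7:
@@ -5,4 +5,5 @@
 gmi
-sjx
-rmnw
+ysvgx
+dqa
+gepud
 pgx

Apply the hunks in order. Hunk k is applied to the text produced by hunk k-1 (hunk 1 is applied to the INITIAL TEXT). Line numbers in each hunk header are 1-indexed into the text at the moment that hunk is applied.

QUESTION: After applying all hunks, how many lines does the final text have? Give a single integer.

Hunk 1: at line 3 remove [ruu,pxd] add [wgmgr,brko] -> 8 lines: lpjb gjth zrve kixn wgmgr brko rmnw pgx
Hunk 2: at line 2 remove [kixn,wgmgr] add [ujteu] -> 7 lines: lpjb gjth zrve ujteu brko rmnw pgx
Hunk 3: at line 3 remove [brko] add [sjx] -> 7 lines: lpjb gjth zrve ujteu sjx rmnw pgx
Hunk 4: at line 2 remove [zrve,ujteu] add [htn,zsu,gmi] -> 8 lines: lpjb gjth htn zsu gmi sjx rmnw pgx
Hunk 5: at line 2 remove [htn] add [zsnyd] -> 8 lines: lpjb gjth zsnyd zsu gmi sjx rmnw pgx
Hunk 6: at line 2 remove [zsnyd,zsu] add [royx,avnq] -> 8 lines: lpjb gjth royx avnq gmi sjx rmnw pgx
Hunk 7: at line 5 remove [sjx,rmnw] add [ysvgx,dqa,gepud] -> 9 lines: lpjb gjth royx avnq gmi ysvgx dqa gepud pgx
Final line count: 9

Answer: 9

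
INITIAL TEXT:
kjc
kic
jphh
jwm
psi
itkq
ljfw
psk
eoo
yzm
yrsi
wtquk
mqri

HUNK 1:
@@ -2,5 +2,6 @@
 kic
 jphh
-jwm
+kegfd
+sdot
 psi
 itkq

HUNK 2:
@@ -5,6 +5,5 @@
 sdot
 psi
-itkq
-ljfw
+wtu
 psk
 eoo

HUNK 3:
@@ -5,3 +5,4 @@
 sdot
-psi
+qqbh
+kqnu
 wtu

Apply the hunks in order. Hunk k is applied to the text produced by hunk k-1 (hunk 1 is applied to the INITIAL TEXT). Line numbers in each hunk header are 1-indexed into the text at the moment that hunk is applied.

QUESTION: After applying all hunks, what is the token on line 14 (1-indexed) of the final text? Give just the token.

Answer: mqri

Derivation:
Hunk 1: at line 2 remove [jwm] add [kegfd,sdot] -> 14 lines: kjc kic jphh kegfd sdot psi itkq ljfw psk eoo yzm yrsi wtquk mqri
Hunk 2: at line 5 remove [itkq,ljfw] add [wtu] -> 13 lines: kjc kic jphh kegfd sdot psi wtu psk eoo yzm yrsi wtquk mqri
Hunk 3: at line 5 remove [psi] add [qqbh,kqnu] -> 14 lines: kjc kic jphh kegfd sdot qqbh kqnu wtu psk eoo yzm yrsi wtquk mqri
Final line 14: mqri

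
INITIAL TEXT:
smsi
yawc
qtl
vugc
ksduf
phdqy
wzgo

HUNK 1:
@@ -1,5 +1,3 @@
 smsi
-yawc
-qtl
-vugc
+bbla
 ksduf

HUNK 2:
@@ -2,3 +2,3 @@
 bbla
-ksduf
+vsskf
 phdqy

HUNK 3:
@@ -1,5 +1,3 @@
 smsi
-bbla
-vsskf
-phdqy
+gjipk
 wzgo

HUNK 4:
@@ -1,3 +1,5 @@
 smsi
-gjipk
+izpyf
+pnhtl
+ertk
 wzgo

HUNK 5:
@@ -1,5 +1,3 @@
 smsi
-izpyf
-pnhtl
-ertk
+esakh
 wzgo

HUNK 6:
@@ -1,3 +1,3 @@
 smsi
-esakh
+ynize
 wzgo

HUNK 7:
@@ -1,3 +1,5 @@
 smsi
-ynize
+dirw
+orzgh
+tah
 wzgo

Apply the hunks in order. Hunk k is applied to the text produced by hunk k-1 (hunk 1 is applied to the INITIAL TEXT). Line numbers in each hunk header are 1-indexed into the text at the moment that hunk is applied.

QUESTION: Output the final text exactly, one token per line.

Answer: smsi
dirw
orzgh
tah
wzgo

Derivation:
Hunk 1: at line 1 remove [yawc,qtl,vugc] add [bbla] -> 5 lines: smsi bbla ksduf phdqy wzgo
Hunk 2: at line 2 remove [ksduf] add [vsskf] -> 5 lines: smsi bbla vsskf phdqy wzgo
Hunk 3: at line 1 remove [bbla,vsskf,phdqy] add [gjipk] -> 3 lines: smsi gjipk wzgo
Hunk 4: at line 1 remove [gjipk] add [izpyf,pnhtl,ertk] -> 5 lines: smsi izpyf pnhtl ertk wzgo
Hunk 5: at line 1 remove [izpyf,pnhtl,ertk] add [esakh] -> 3 lines: smsi esakh wzgo
Hunk 6: at line 1 remove [esakh] add [ynize] -> 3 lines: smsi ynize wzgo
Hunk 7: at line 1 remove [ynize] add [dirw,orzgh,tah] -> 5 lines: smsi dirw orzgh tah wzgo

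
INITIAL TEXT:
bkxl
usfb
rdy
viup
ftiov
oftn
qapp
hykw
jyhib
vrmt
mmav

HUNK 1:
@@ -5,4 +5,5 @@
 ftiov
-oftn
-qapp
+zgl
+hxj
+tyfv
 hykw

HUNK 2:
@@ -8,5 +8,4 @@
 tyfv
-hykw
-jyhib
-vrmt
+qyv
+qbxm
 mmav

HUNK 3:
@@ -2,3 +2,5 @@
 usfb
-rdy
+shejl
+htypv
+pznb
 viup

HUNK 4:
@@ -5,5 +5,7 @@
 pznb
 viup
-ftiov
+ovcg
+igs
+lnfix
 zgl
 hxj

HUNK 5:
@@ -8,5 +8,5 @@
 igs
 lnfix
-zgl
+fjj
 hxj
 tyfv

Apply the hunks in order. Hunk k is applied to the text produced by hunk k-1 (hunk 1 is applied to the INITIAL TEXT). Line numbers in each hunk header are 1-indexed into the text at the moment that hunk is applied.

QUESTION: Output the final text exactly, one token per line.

Hunk 1: at line 5 remove [oftn,qapp] add [zgl,hxj,tyfv] -> 12 lines: bkxl usfb rdy viup ftiov zgl hxj tyfv hykw jyhib vrmt mmav
Hunk 2: at line 8 remove [hykw,jyhib,vrmt] add [qyv,qbxm] -> 11 lines: bkxl usfb rdy viup ftiov zgl hxj tyfv qyv qbxm mmav
Hunk 3: at line 2 remove [rdy] add [shejl,htypv,pznb] -> 13 lines: bkxl usfb shejl htypv pznb viup ftiov zgl hxj tyfv qyv qbxm mmav
Hunk 4: at line 5 remove [ftiov] add [ovcg,igs,lnfix] -> 15 lines: bkxl usfb shejl htypv pznb viup ovcg igs lnfix zgl hxj tyfv qyv qbxm mmav
Hunk 5: at line 8 remove [zgl] add [fjj] -> 15 lines: bkxl usfb shejl htypv pznb viup ovcg igs lnfix fjj hxj tyfv qyv qbxm mmav

Answer: bkxl
usfb
shejl
htypv
pznb
viup
ovcg
igs
lnfix
fjj
hxj
tyfv
qyv
qbxm
mmav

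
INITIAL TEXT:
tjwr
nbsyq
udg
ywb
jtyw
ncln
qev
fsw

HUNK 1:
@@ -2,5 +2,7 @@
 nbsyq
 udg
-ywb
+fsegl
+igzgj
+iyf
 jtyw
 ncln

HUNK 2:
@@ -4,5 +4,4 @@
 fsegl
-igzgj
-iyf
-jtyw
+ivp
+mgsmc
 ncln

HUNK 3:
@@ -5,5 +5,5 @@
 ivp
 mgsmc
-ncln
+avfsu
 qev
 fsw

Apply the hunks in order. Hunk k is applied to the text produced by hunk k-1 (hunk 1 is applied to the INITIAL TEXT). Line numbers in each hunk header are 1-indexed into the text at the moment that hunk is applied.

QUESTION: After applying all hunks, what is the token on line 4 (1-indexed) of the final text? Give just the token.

Hunk 1: at line 2 remove [ywb] add [fsegl,igzgj,iyf] -> 10 lines: tjwr nbsyq udg fsegl igzgj iyf jtyw ncln qev fsw
Hunk 2: at line 4 remove [igzgj,iyf,jtyw] add [ivp,mgsmc] -> 9 lines: tjwr nbsyq udg fsegl ivp mgsmc ncln qev fsw
Hunk 3: at line 5 remove [ncln] add [avfsu] -> 9 lines: tjwr nbsyq udg fsegl ivp mgsmc avfsu qev fsw
Final line 4: fsegl

Answer: fsegl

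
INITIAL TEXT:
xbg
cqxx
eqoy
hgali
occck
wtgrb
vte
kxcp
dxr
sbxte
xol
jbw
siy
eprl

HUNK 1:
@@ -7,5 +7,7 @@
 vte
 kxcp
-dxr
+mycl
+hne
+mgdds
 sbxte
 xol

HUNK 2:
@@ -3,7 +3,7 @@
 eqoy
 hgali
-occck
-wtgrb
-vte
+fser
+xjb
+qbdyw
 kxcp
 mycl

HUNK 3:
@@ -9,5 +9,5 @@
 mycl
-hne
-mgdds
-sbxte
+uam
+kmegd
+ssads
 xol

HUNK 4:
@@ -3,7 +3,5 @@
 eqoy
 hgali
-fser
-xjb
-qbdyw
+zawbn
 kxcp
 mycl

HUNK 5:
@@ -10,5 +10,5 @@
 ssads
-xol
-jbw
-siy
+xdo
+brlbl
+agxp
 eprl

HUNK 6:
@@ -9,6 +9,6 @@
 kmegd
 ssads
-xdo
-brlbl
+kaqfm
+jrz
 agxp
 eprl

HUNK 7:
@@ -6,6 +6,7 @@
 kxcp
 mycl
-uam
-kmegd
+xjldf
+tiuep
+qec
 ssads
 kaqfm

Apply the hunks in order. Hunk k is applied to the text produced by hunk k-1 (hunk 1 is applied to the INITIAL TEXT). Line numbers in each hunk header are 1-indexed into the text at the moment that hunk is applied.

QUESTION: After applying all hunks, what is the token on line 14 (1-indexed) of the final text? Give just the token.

Answer: agxp

Derivation:
Hunk 1: at line 7 remove [dxr] add [mycl,hne,mgdds] -> 16 lines: xbg cqxx eqoy hgali occck wtgrb vte kxcp mycl hne mgdds sbxte xol jbw siy eprl
Hunk 2: at line 3 remove [occck,wtgrb,vte] add [fser,xjb,qbdyw] -> 16 lines: xbg cqxx eqoy hgali fser xjb qbdyw kxcp mycl hne mgdds sbxte xol jbw siy eprl
Hunk 3: at line 9 remove [hne,mgdds,sbxte] add [uam,kmegd,ssads] -> 16 lines: xbg cqxx eqoy hgali fser xjb qbdyw kxcp mycl uam kmegd ssads xol jbw siy eprl
Hunk 4: at line 3 remove [fser,xjb,qbdyw] add [zawbn] -> 14 lines: xbg cqxx eqoy hgali zawbn kxcp mycl uam kmegd ssads xol jbw siy eprl
Hunk 5: at line 10 remove [xol,jbw,siy] add [xdo,brlbl,agxp] -> 14 lines: xbg cqxx eqoy hgali zawbn kxcp mycl uam kmegd ssads xdo brlbl agxp eprl
Hunk 6: at line 9 remove [xdo,brlbl] add [kaqfm,jrz] -> 14 lines: xbg cqxx eqoy hgali zawbn kxcp mycl uam kmegd ssads kaqfm jrz agxp eprl
Hunk 7: at line 6 remove [uam,kmegd] add [xjldf,tiuep,qec] -> 15 lines: xbg cqxx eqoy hgali zawbn kxcp mycl xjldf tiuep qec ssads kaqfm jrz agxp eprl
Final line 14: agxp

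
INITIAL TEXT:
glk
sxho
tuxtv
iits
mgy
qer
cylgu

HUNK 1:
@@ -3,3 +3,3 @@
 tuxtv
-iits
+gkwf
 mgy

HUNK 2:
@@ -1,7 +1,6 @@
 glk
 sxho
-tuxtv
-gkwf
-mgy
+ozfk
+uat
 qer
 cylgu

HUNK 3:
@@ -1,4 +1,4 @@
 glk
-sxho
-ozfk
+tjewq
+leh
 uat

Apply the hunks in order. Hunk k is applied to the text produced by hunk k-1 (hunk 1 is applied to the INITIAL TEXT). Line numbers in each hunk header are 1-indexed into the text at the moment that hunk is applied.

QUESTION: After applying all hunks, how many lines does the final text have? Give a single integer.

Answer: 6

Derivation:
Hunk 1: at line 3 remove [iits] add [gkwf] -> 7 lines: glk sxho tuxtv gkwf mgy qer cylgu
Hunk 2: at line 1 remove [tuxtv,gkwf,mgy] add [ozfk,uat] -> 6 lines: glk sxho ozfk uat qer cylgu
Hunk 3: at line 1 remove [sxho,ozfk] add [tjewq,leh] -> 6 lines: glk tjewq leh uat qer cylgu
Final line count: 6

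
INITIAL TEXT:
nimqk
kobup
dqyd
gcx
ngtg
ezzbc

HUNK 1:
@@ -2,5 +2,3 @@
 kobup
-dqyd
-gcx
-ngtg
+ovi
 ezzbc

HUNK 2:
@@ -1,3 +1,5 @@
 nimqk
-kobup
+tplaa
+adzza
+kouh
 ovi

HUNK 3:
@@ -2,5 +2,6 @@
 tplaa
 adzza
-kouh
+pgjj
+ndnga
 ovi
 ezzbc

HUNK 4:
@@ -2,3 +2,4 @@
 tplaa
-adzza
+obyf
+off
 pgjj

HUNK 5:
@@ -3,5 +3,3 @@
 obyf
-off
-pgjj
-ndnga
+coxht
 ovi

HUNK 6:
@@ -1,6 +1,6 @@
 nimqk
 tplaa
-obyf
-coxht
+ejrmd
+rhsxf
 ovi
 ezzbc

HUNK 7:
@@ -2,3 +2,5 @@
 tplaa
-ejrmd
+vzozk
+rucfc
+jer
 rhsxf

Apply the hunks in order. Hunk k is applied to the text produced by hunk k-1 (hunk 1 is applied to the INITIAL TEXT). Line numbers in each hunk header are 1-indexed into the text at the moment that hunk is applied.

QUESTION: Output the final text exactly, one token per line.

Answer: nimqk
tplaa
vzozk
rucfc
jer
rhsxf
ovi
ezzbc

Derivation:
Hunk 1: at line 2 remove [dqyd,gcx,ngtg] add [ovi] -> 4 lines: nimqk kobup ovi ezzbc
Hunk 2: at line 1 remove [kobup] add [tplaa,adzza,kouh] -> 6 lines: nimqk tplaa adzza kouh ovi ezzbc
Hunk 3: at line 2 remove [kouh] add [pgjj,ndnga] -> 7 lines: nimqk tplaa adzza pgjj ndnga ovi ezzbc
Hunk 4: at line 2 remove [adzza] add [obyf,off] -> 8 lines: nimqk tplaa obyf off pgjj ndnga ovi ezzbc
Hunk 5: at line 3 remove [off,pgjj,ndnga] add [coxht] -> 6 lines: nimqk tplaa obyf coxht ovi ezzbc
Hunk 6: at line 1 remove [obyf,coxht] add [ejrmd,rhsxf] -> 6 lines: nimqk tplaa ejrmd rhsxf ovi ezzbc
Hunk 7: at line 2 remove [ejrmd] add [vzozk,rucfc,jer] -> 8 lines: nimqk tplaa vzozk rucfc jer rhsxf ovi ezzbc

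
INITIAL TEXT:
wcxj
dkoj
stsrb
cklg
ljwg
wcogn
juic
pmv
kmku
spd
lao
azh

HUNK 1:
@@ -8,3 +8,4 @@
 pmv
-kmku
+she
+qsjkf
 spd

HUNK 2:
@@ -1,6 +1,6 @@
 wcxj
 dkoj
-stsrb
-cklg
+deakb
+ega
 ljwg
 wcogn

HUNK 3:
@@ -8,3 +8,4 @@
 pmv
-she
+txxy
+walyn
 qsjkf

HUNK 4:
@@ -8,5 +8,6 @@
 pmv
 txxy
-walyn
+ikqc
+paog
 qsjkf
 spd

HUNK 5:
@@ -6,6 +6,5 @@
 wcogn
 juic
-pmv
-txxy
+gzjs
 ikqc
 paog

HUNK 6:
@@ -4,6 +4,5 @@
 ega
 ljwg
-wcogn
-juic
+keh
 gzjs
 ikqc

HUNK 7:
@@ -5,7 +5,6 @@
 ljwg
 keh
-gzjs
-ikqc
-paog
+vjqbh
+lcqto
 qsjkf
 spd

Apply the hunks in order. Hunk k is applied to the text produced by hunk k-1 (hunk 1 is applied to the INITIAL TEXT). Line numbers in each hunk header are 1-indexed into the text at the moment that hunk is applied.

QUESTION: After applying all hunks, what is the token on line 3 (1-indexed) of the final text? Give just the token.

Hunk 1: at line 8 remove [kmku] add [she,qsjkf] -> 13 lines: wcxj dkoj stsrb cklg ljwg wcogn juic pmv she qsjkf spd lao azh
Hunk 2: at line 1 remove [stsrb,cklg] add [deakb,ega] -> 13 lines: wcxj dkoj deakb ega ljwg wcogn juic pmv she qsjkf spd lao azh
Hunk 3: at line 8 remove [she] add [txxy,walyn] -> 14 lines: wcxj dkoj deakb ega ljwg wcogn juic pmv txxy walyn qsjkf spd lao azh
Hunk 4: at line 8 remove [walyn] add [ikqc,paog] -> 15 lines: wcxj dkoj deakb ega ljwg wcogn juic pmv txxy ikqc paog qsjkf spd lao azh
Hunk 5: at line 6 remove [pmv,txxy] add [gzjs] -> 14 lines: wcxj dkoj deakb ega ljwg wcogn juic gzjs ikqc paog qsjkf spd lao azh
Hunk 6: at line 4 remove [wcogn,juic] add [keh] -> 13 lines: wcxj dkoj deakb ega ljwg keh gzjs ikqc paog qsjkf spd lao azh
Hunk 7: at line 5 remove [gzjs,ikqc,paog] add [vjqbh,lcqto] -> 12 lines: wcxj dkoj deakb ega ljwg keh vjqbh lcqto qsjkf spd lao azh
Final line 3: deakb

Answer: deakb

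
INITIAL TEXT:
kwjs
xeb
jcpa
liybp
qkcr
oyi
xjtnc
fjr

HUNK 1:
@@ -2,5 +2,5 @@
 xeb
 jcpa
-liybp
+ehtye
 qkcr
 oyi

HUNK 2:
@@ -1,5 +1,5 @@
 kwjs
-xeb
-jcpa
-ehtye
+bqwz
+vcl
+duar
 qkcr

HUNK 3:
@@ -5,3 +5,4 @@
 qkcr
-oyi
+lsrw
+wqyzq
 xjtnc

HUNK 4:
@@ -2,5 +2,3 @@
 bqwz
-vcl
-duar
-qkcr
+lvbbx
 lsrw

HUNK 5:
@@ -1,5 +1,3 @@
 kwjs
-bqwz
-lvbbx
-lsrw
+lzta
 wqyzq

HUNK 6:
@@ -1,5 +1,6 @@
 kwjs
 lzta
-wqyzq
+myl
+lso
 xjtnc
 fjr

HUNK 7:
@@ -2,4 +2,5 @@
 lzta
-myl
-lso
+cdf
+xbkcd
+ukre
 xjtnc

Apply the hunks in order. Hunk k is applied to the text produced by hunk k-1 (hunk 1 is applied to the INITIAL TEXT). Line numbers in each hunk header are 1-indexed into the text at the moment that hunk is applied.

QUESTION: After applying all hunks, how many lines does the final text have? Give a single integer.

Hunk 1: at line 2 remove [liybp] add [ehtye] -> 8 lines: kwjs xeb jcpa ehtye qkcr oyi xjtnc fjr
Hunk 2: at line 1 remove [xeb,jcpa,ehtye] add [bqwz,vcl,duar] -> 8 lines: kwjs bqwz vcl duar qkcr oyi xjtnc fjr
Hunk 3: at line 5 remove [oyi] add [lsrw,wqyzq] -> 9 lines: kwjs bqwz vcl duar qkcr lsrw wqyzq xjtnc fjr
Hunk 4: at line 2 remove [vcl,duar,qkcr] add [lvbbx] -> 7 lines: kwjs bqwz lvbbx lsrw wqyzq xjtnc fjr
Hunk 5: at line 1 remove [bqwz,lvbbx,lsrw] add [lzta] -> 5 lines: kwjs lzta wqyzq xjtnc fjr
Hunk 6: at line 1 remove [wqyzq] add [myl,lso] -> 6 lines: kwjs lzta myl lso xjtnc fjr
Hunk 7: at line 2 remove [myl,lso] add [cdf,xbkcd,ukre] -> 7 lines: kwjs lzta cdf xbkcd ukre xjtnc fjr
Final line count: 7

Answer: 7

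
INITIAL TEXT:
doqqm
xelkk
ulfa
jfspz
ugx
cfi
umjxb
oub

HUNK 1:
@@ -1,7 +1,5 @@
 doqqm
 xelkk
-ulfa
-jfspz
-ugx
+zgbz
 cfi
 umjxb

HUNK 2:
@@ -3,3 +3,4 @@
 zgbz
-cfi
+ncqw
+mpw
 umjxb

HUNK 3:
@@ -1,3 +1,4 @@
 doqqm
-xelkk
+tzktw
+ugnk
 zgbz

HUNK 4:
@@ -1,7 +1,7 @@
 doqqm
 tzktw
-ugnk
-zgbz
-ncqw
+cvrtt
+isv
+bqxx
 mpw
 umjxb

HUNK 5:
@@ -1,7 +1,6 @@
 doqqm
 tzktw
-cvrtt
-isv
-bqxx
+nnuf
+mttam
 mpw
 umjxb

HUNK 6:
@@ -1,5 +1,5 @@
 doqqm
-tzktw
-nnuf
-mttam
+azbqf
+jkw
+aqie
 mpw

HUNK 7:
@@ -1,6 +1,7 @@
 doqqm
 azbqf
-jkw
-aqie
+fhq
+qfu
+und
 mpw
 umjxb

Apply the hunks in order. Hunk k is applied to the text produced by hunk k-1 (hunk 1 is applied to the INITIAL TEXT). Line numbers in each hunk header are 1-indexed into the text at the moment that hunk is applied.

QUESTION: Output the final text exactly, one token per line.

Hunk 1: at line 1 remove [ulfa,jfspz,ugx] add [zgbz] -> 6 lines: doqqm xelkk zgbz cfi umjxb oub
Hunk 2: at line 3 remove [cfi] add [ncqw,mpw] -> 7 lines: doqqm xelkk zgbz ncqw mpw umjxb oub
Hunk 3: at line 1 remove [xelkk] add [tzktw,ugnk] -> 8 lines: doqqm tzktw ugnk zgbz ncqw mpw umjxb oub
Hunk 4: at line 1 remove [ugnk,zgbz,ncqw] add [cvrtt,isv,bqxx] -> 8 lines: doqqm tzktw cvrtt isv bqxx mpw umjxb oub
Hunk 5: at line 1 remove [cvrtt,isv,bqxx] add [nnuf,mttam] -> 7 lines: doqqm tzktw nnuf mttam mpw umjxb oub
Hunk 6: at line 1 remove [tzktw,nnuf,mttam] add [azbqf,jkw,aqie] -> 7 lines: doqqm azbqf jkw aqie mpw umjxb oub
Hunk 7: at line 1 remove [jkw,aqie] add [fhq,qfu,und] -> 8 lines: doqqm azbqf fhq qfu und mpw umjxb oub

Answer: doqqm
azbqf
fhq
qfu
und
mpw
umjxb
oub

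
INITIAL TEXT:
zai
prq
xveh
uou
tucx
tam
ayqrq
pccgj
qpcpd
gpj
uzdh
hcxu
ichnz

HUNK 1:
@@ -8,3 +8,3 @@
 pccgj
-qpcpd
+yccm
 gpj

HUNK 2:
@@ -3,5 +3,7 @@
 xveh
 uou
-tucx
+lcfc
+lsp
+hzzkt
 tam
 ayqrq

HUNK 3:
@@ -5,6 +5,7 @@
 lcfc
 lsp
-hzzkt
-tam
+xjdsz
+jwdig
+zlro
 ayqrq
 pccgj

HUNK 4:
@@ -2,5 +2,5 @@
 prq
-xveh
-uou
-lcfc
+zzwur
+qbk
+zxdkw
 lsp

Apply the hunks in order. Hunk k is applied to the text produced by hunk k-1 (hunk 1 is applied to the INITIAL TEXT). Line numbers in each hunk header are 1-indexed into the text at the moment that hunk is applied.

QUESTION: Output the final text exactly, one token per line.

Hunk 1: at line 8 remove [qpcpd] add [yccm] -> 13 lines: zai prq xveh uou tucx tam ayqrq pccgj yccm gpj uzdh hcxu ichnz
Hunk 2: at line 3 remove [tucx] add [lcfc,lsp,hzzkt] -> 15 lines: zai prq xveh uou lcfc lsp hzzkt tam ayqrq pccgj yccm gpj uzdh hcxu ichnz
Hunk 3: at line 5 remove [hzzkt,tam] add [xjdsz,jwdig,zlro] -> 16 lines: zai prq xveh uou lcfc lsp xjdsz jwdig zlro ayqrq pccgj yccm gpj uzdh hcxu ichnz
Hunk 4: at line 2 remove [xveh,uou,lcfc] add [zzwur,qbk,zxdkw] -> 16 lines: zai prq zzwur qbk zxdkw lsp xjdsz jwdig zlro ayqrq pccgj yccm gpj uzdh hcxu ichnz

Answer: zai
prq
zzwur
qbk
zxdkw
lsp
xjdsz
jwdig
zlro
ayqrq
pccgj
yccm
gpj
uzdh
hcxu
ichnz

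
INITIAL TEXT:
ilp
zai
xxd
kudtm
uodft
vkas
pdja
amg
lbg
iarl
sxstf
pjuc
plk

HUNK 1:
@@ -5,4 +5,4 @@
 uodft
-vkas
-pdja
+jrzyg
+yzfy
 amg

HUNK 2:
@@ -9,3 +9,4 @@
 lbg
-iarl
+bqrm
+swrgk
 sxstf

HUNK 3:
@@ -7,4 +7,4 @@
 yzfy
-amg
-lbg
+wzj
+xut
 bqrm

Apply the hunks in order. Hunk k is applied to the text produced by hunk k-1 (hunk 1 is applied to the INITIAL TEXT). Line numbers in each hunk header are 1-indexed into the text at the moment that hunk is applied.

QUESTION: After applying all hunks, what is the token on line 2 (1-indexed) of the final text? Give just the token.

Answer: zai

Derivation:
Hunk 1: at line 5 remove [vkas,pdja] add [jrzyg,yzfy] -> 13 lines: ilp zai xxd kudtm uodft jrzyg yzfy amg lbg iarl sxstf pjuc plk
Hunk 2: at line 9 remove [iarl] add [bqrm,swrgk] -> 14 lines: ilp zai xxd kudtm uodft jrzyg yzfy amg lbg bqrm swrgk sxstf pjuc plk
Hunk 3: at line 7 remove [amg,lbg] add [wzj,xut] -> 14 lines: ilp zai xxd kudtm uodft jrzyg yzfy wzj xut bqrm swrgk sxstf pjuc plk
Final line 2: zai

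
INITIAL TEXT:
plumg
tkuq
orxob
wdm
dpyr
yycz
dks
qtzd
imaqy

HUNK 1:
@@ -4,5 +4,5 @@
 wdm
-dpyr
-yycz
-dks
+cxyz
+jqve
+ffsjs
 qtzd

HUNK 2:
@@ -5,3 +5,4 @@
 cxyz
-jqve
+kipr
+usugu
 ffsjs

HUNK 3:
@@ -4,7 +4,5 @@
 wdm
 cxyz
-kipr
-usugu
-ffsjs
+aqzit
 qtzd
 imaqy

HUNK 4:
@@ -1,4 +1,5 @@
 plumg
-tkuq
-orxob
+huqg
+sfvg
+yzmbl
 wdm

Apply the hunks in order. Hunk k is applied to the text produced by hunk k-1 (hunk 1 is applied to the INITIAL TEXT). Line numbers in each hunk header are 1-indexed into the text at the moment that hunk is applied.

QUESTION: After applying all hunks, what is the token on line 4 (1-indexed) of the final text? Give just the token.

Answer: yzmbl

Derivation:
Hunk 1: at line 4 remove [dpyr,yycz,dks] add [cxyz,jqve,ffsjs] -> 9 lines: plumg tkuq orxob wdm cxyz jqve ffsjs qtzd imaqy
Hunk 2: at line 5 remove [jqve] add [kipr,usugu] -> 10 lines: plumg tkuq orxob wdm cxyz kipr usugu ffsjs qtzd imaqy
Hunk 3: at line 4 remove [kipr,usugu,ffsjs] add [aqzit] -> 8 lines: plumg tkuq orxob wdm cxyz aqzit qtzd imaqy
Hunk 4: at line 1 remove [tkuq,orxob] add [huqg,sfvg,yzmbl] -> 9 lines: plumg huqg sfvg yzmbl wdm cxyz aqzit qtzd imaqy
Final line 4: yzmbl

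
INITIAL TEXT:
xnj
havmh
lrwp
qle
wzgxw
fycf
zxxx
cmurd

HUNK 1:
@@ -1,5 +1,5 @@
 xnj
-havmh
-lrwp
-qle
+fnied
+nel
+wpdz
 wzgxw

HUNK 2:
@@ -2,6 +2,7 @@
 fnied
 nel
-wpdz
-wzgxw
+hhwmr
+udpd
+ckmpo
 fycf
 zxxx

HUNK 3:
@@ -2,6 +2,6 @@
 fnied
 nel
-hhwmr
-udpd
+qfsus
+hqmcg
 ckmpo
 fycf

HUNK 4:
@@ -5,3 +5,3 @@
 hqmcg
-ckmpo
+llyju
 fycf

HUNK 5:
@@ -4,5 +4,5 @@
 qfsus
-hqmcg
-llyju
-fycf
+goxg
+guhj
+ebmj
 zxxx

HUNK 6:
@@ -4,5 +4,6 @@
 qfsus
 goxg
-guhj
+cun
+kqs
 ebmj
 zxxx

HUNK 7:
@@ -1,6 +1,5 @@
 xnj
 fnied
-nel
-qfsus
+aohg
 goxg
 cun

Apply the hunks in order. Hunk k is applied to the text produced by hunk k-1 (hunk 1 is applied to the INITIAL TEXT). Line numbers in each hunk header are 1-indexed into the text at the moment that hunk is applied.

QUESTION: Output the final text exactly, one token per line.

Answer: xnj
fnied
aohg
goxg
cun
kqs
ebmj
zxxx
cmurd

Derivation:
Hunk 1: at line 1 remove [havmh,lrwp,qle] add [fnied,nel,wpdz] -> 8 lines: xnj fnied nel wpdz wzgxw fycf zxxx cmurd
Hunk 2: at line 2 remove [wpdz,wzgxw] add [hhwmr,udpd,ckmpo] -> 9 lines: xnj fnied nel hhwmr udpd ckmpo fycf zxxx cmurd
Hunk 3: at line 2 remove [hhwmr,udpd] add [qfsus,hqmcg] -> 9 lines: xnj fnied nel qfsus hqmcg ckmpo fycf zxxx cmurd
Hunk 4: at line 5 remove [ckmpo] add [llyju] -> 9 lines: xnj fnied nel qfsus hqmcg llyju fycf zxxx cmurd
Hunk 5: at line 4 remove [hqmcg,llyju,fycf] add [goxg,guhj,ebmj] -> 9 lines: xnj fnied nel qfsus goxg guhj ebmj zxxx cmurd
Hunk 6: at line 4 remove [guhj] add [cun,kqs] -> 10 lines: xnj fnied nel qfsus goxg cun kqs ebmj zxxx cmurd
Hunk 7: at line 1 remove [nel,qfsus] add [aohg] -> 9 lines: xnj fnied aohg goxg cun kqs ebmj zxxx cmurd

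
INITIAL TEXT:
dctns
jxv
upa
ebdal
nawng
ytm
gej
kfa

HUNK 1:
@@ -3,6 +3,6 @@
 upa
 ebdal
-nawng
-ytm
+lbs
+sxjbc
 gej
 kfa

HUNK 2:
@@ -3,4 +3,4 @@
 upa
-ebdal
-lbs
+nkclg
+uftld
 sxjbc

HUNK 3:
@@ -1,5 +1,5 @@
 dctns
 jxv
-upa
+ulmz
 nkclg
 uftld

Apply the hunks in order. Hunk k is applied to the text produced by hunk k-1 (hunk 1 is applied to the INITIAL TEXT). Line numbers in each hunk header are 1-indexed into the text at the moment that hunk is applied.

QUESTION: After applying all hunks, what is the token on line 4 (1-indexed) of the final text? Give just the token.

Hunk 1: at line 3 remove [nawng,ytm] add [lbs,sxjbc] -> 8 lines: dctns jxv upa ebdal lbs sxjbc gej kfa
Hunk 2: at line 3 remove [ebdal,lbs] add [nkclg,uftld] -> 8 lines: dctns jxv upa nkclg uftld sxjbc gej kfa
Hunk 3: at line 1 remove [upa] add [ulmz] -> 8 lines: dctns jxv ulmz nkclg uftld sxjbc gej kfa
Final line 4: nkclg

Answer: nkclg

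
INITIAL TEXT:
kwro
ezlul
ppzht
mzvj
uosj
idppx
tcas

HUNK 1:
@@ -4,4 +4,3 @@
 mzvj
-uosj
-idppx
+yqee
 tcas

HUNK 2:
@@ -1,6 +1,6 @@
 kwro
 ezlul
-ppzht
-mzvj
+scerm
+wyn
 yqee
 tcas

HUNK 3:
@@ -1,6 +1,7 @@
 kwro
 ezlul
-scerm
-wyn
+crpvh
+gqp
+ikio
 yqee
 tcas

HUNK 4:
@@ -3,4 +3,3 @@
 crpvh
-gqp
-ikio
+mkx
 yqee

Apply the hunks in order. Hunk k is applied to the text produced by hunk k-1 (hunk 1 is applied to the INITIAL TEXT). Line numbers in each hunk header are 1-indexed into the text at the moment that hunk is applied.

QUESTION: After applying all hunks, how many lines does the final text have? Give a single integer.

Answer: 6

Derivation:
Hunk 1: at line 4 remove [uosj,idppx] add [yqee] -> 6 lines: kwro ezlul ppzht mzvj yqee tcas
Hunk 2: at line 1 remove [ppzht,mzvj] add [scerm,wyn] -> 6 lines: kwro ezlul scerm wyn yqee tcas
Hunk 3: at line 1 remove [scerm,wyn] add [crpvh,gqp,ikio] -> 7 lines: kwro ezlul crpvh gqp ikio yqee tcas
Hunk 4: at line 3 remove [gqp,ikio] add [mkx] -> 6 lines: kwro ezlul crpvh mkx yqee tcas
Final line count: 6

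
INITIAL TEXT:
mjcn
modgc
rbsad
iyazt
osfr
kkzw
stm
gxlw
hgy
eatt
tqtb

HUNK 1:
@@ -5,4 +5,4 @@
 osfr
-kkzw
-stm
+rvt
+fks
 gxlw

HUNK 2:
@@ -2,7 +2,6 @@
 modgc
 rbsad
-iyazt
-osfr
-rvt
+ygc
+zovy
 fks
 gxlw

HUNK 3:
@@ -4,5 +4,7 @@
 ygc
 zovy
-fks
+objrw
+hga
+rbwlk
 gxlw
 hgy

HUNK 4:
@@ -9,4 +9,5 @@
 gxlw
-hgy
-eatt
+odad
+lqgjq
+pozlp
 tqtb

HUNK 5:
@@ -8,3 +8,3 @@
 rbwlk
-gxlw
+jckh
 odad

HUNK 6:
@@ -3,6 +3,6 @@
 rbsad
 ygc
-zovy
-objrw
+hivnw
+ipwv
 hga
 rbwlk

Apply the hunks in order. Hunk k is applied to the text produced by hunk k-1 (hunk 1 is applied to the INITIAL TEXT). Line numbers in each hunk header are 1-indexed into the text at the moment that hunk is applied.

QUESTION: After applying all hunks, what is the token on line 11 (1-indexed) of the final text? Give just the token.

Answer: lqgjq

Derivation:
Hunk 1: at line 5 remove [kkzw,stm] add [rvt,fks] -> 11 lines: mjcn modgc rbsad iyazt osfr rvt fks gxlw hgy eatt tqtb
Hunk 2: at line 2 remove [iyazt,osfr,rvt] add [ygc,zovy] -> 10 lines: mjcn modgc rbsad ygc zovy fks gxlw hgy eatt tqtb
Hunk 3: at line 4 remove [fks] add [objrw,hga,rbwlk] -> 12 lines: mjcn modgc rbsad ygc zovy objrw hga rbwlk gxlw hgy eatt tqtb
Hunk 4: at line 9 remove [hgy,eatt] add [odad,lqgjq,pozlp] -> 13 lines: mjcn modgc rbsad ygc zovy objrw hga rbwlk gxlw odad lqgjq pozlp tqtb
Hunk 5: at line 8 remove [gxlw] add [jckh] -> 13 lines: mjcn modgc rbsad ygc zovy objrw hga rbwlk jckh odad lqgjq pozlp tqtb
Hunk 6: at line 3 remove [zovy,objrw] add [hivnw,ipwv] -> 13 lines: mjcn modgc rbsad ygc hivnw ipwv hga rbwlk jckh odad lqgjq pozlp tqtb
Final line 11: lqgjq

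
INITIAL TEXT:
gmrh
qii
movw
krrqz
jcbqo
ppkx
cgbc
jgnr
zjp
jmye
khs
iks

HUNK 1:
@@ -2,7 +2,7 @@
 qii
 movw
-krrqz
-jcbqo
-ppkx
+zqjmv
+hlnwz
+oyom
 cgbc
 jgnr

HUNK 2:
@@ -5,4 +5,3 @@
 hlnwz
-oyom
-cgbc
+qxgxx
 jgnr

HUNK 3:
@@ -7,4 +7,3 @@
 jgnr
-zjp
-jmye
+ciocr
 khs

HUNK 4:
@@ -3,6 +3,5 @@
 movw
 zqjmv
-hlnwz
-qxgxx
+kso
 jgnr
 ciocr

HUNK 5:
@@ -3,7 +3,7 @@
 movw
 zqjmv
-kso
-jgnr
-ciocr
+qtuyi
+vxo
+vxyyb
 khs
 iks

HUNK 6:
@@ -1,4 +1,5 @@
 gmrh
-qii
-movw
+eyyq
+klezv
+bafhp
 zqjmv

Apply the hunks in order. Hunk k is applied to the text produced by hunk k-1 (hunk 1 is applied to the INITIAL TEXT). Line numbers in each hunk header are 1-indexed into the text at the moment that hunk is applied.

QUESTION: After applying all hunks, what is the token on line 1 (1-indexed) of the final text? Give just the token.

Answer: gmrh

Derivation:
Hunk 1: at line 2 remove [krrqz,jcbqo,ppkx] add [zqjmv,hlnwz,oyom] -> 12 lines: gmrh qii movw zqjmv hlnwz oyom cgbc jgnr zjp jmye khs iks
Hunk 2: at line 5 remove [oyom,cgbc] add [qxgxx] -> 11 lines: gmrh qii movw zqjmv hlnwz qxgxx jgnr zjp jmye khs iks
Hunk 3: at line 7 remove [zjp,jmye] add [ciocr] -> 10 lines: gmrh qii movw zqjmv hlnwz qxgxx jgnr ciocr khs iks
Hunk 4: at line 3 remove [hlnwz,qxgxx] add [kso] -> 9 lines: gmrh qii movw zqjmv kso jgnr ciocr khs iks
Hunk 5: at line 3 remove [kso,jgnr,ciocr] add [qtuyi,vxo,vxyyb] -> 9 lines: gmrh qii movw zqjmv qtuyi vxo vxyyb khs iks
Hunk 6: at line 1 remove [qii,movw] add [eyyq,klezv,bafhp] -> 10 lines: gmrh eyyq klezv bafhp zqjmv qtuyi vxo vxyyb khs iks
Final line 1: gmrh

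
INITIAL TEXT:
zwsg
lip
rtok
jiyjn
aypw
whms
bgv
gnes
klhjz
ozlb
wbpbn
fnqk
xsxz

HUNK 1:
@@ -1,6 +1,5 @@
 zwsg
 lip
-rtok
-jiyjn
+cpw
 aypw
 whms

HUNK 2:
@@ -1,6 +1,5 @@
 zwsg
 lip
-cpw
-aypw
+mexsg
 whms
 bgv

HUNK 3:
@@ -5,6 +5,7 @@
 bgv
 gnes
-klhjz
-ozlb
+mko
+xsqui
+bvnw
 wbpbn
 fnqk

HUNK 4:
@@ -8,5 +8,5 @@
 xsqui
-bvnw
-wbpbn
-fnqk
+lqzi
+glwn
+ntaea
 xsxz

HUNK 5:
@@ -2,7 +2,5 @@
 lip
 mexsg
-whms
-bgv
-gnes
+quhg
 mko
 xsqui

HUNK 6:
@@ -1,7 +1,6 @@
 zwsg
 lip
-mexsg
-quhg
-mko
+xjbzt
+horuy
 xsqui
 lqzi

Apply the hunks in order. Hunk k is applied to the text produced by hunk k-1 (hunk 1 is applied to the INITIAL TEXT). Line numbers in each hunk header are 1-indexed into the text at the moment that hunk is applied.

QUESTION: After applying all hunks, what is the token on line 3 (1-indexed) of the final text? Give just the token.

Hunk 1: at line 1 remove [rtok,jiyjn] add [cpw] -> 12 lines: zwsg lip cpw aypw whms bgv gnes klhjz ozlb wbpbn fnqk xsxz
Hunk 2: at line 1 remove [cpw,aypw] add [mexsg] -> 11 lines: zwsg lip mexsg whms bgv gnes klhjz ozlb wbpbn fnqk xsxz
Hunk 3: at line 5 remove [klhjz,ozlb] add [mko,xsqui,bvnw] -> 12 lines: zwsg lip mexsg whms bgv gnes mko xsqui bvnw wbpbn fnqk xsxz
Hunk 4: at line 8 remove [bvnw,wbpbn,fnqk] add [lqzi,glwn,ntaea] -> 12 lines: zwsg lip mexsg whms bgv gnes mko xsqui lqzi glwn ntaea xsxz
Hunk 5: at line 2 remove [whms,bgv,gnes] add [quhg] -> 10 lines: zwsg lip mexsg quhg mko xsqui lqzi glwn ntaea xsxz
Hunk 6: at line 1 remove [mexsg,quhg,mko] add [xjbzt,horuy] -> 9 lines: zwsg lip xjbzt horuy xsqui lqzi glwn ntaea xsxz
Final line 3: xjbzt

Answer: xjbzt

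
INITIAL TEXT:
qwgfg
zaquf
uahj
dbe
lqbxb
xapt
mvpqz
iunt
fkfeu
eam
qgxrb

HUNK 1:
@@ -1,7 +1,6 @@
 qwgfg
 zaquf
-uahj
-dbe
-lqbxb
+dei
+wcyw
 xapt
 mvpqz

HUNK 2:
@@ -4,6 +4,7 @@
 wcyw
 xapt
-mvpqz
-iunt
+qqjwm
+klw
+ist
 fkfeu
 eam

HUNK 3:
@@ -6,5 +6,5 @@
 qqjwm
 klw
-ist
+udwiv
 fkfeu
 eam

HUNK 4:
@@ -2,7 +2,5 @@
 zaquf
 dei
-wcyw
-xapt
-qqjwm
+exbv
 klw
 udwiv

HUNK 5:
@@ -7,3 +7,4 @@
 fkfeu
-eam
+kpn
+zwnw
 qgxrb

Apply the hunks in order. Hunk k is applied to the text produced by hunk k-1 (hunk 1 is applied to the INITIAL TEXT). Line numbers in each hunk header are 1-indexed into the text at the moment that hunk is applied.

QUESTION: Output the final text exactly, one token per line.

Answer: qwgfg
zaquf
dei
exbv
klw
udwiv
fkfeu
kpn
zwnw
qgxrb

Derivation:
Hunk 1: at line 1 remove [uahj,dbe,lqbxb] add [dei,wcyw] -> 10 lines: qwgfg zaquf dei wcyw xapt mvpqz iunt fkfeu eam qgxrb
Hunk 2: at line 4 remove [mvpqz,iunt] add [qqjwm,klw,ist] -> 11 lines: qwgfg zaquf dei wcyw xapt qqjwm klw ist fkfeu eam qgxrb
Hunk 3: at line 6 remove [ist] add [udwiv] -> 11 lines: qwgfg zaquf dei wcyw xapt qqjwm klw udwiv fkfeu eam qgxrb
Hunk 4: at line 2 remove [wcyw,xapt,qqjwm] add [exbv] -> 9 lines: qwgfg zaquf dei exbv klw udwiv fkfeu eam qgxrb
Hunk 5: at line 7 remove [eam] add [kpn,zwnw] -> 10 lines: qwgfg zaquf dei exbv klw udwiv fkfeu kpn zwnw qgxrb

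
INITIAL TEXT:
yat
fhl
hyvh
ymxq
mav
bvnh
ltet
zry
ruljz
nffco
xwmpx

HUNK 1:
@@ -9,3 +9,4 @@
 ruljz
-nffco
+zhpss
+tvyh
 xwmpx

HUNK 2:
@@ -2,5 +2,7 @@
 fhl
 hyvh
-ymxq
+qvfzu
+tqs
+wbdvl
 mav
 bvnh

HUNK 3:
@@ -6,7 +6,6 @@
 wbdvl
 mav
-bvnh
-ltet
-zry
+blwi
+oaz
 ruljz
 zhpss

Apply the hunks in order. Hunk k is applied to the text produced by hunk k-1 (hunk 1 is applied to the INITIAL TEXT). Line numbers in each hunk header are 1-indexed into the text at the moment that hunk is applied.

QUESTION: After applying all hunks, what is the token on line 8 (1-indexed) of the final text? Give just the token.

Hunk 1: at line 9 remove [nffco] add [zhpss,tvyh] -> 12 lines: yat fhl hyvh ymxq mav bvnh ltet zry ruljz zhpss tvyh xwmpx
Hunk 2: at line 2 remove [ymxq] add [qvfzu,tqs,wbdvl] -> 14 lines: yat fhl hyvh qvfzu tqs wbdvl mav bvnh ltet zry ruljz zhpss tvyh xwmpx
Hunk 3: at line 6 remove [bvnh,ltet,zry] add [blwi,oaz] -> 13 lines: yat fhl hyvh qvfzu tqs wbdvl mav blwi oaz ruljz zhpss tvyh xwmpx
Final line 8: blwi

Answer: blwi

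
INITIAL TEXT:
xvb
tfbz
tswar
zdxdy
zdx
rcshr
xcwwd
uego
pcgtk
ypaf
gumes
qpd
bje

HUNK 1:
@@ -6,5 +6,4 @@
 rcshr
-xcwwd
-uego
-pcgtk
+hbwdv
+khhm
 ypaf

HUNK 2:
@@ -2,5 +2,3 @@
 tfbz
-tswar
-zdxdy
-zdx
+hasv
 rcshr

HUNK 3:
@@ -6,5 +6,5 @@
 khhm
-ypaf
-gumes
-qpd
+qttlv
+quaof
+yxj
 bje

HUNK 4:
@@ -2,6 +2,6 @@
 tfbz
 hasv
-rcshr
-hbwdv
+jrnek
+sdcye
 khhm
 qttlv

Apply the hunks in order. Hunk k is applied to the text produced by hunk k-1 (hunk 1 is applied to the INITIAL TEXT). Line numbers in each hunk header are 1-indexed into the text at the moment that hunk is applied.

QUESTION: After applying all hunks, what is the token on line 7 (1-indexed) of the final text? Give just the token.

Hunk 1: at line 6 remove [xcwwd,uego,pcgtk] add [hbwdv,khhm] -> 12 lines: xvb tfbz tswar zdxdy zdx rcshr hbwdv khhm ypaf gumes qpd bje
Hunk 2: at line 2 remove [tswar,zdxdy,zdx] add [hasv] -> 10 lines: xvb tfbz hasv rcshr hbwdv khhm ypaf gumes qpd bje
Hunk 3: at line 6 remove [ypaf,gumes,qpd] add [qttlv,quaof,yxj] -> 10 lines: xvb tfbz hasv rcshr hbwdv khhm qttlv quaof yxj bje
Hunk 4: at line 2 remove [rcshr,hbwdv] add [jrnek,sdcye] -> 10 lines: xvb tfbz hasv jrnek sdcye khhm qttlv quaof yxj bje
Final line 7: qttlv

Answer: qttlv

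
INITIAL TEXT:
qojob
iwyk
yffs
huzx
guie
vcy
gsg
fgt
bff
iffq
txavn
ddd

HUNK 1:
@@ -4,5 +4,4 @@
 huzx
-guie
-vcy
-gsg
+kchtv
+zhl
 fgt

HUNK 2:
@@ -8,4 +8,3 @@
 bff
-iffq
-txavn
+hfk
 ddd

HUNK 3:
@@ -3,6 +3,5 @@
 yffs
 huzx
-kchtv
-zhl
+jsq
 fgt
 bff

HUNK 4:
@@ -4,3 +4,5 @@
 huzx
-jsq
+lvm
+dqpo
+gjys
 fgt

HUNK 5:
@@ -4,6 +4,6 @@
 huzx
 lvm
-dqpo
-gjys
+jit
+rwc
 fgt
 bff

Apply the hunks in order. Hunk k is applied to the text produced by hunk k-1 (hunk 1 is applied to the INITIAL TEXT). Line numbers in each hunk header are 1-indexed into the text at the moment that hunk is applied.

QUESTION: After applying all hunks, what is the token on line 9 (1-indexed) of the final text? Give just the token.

Answer: bff

Derivation:
Hunk 1: at line 4 remove [guie,vcy,gsg] add [kchtv,zhl] -> 11 lines: qojob iwyk yffs huzx kchtv zhl fgt bff iffq txavn ddd
Hunk 2: at line 8 remove [iffq,txavn] add [hfk] -> 10 lines: qojob iwyk yffs huzx kchtv zhl fgt bff hfk ddd
Hunk 3: at line 3 remove [kchtv,zhl] add [jsq] -> 9 lines: qojob iwyk yffs huzx jsq fgt bff hfk ddd
Hunk 4: at line 4 remove [jsq] add [lvm,dqpo,gjys] -> 11 lines: qojob iwyk yffs huzx lvm dqpo gjys fgt bff hfk ddd
Hunk 5: at line 4 remove [dqpo,gjys] add [jit,rwc] -> 11 lines: qojob iwyk yffs huzx lvm jit rwc fgt bff hfk ddd
Final line 9: bff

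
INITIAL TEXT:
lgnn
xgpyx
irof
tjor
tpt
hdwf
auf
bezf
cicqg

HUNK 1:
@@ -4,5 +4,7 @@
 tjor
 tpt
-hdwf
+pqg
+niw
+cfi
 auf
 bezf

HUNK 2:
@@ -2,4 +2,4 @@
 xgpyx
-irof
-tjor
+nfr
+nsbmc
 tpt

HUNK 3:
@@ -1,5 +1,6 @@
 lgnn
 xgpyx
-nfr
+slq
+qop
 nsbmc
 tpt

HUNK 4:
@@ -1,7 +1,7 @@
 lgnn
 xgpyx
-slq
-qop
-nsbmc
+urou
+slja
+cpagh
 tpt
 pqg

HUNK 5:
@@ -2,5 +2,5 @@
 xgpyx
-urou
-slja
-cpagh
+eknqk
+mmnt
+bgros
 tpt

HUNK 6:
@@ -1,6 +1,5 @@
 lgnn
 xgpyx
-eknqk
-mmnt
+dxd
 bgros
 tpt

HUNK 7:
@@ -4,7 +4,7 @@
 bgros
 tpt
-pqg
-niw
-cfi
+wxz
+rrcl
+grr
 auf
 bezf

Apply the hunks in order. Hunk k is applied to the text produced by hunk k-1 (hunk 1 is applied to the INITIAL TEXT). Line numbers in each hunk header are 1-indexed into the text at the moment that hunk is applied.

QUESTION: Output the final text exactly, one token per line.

Answer: lgnn
xgpyx
dxd
bgros
tpt
wxz
rrcl
grr
auf
bezf
cicqg

Derivation:
Hunk 1: at line 4 remove [hdwf] add [pqg,niw,cfi] -> 11 lines: lgnn xgpyx irof tjor tpt pqg niw cfi auf bezf cicqg
Hunk 2: at line 2 remove [irof,tjor] add [nfr,nsbmc] -> 11 lines: lgnn xgpyx nfr nsbmc tpt pqg niw cfi auf bezf cicqg
Hunk 3: at line 1 remove [nfr] add [slq,qop] -> 12 lines: lgnn xgpyx slq qop nsbmc tpt pqg niw cfi auf bezf cicqg
Hunk 4: at line 1 remove [slq,qop,nsbmc] add [urou,slja,cpagh] -> 12 lines: lgnn xgpyx urou slja cpagh tpt pqg niw cfi auf bezf cicqg
Hunk 5: at line 2 remove [urou,slja,cpagh] add [eknqk,mmnt,bgros] -> 12 lines: lgnn xgpyx eknqk mmnt bgros tpt pqg niw cfi auf bezf cicqg
Hunk 6: at line 1 remove [eknqk,mmnt] add [dxd] -> 11 lines: lgnn xgpyx dxd bgros tpt pqg niw cfi auf bezf cicqg
Hunk 7: at line 4 remove [pqg,niw,cfi] add [wxz,rrcl,grr] -> 11 lines: lgnn xgpyx dxd bgros tpt wxz rrcl grr auf bezf cicqg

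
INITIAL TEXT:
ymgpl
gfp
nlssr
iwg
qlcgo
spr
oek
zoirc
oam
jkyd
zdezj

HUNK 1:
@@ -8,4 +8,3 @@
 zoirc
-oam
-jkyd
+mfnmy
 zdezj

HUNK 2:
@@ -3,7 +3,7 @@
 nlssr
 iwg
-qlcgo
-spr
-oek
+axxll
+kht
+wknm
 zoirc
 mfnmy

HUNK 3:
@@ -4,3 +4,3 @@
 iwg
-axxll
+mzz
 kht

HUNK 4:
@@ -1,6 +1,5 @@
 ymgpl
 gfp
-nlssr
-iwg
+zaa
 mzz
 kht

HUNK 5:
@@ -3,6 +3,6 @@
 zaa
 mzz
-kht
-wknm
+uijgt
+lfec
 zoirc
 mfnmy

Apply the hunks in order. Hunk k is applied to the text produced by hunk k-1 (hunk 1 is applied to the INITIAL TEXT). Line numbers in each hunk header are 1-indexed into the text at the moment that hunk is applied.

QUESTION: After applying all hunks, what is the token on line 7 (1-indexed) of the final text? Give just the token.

Hunk 1: at line 8 remove [oam,jkyd] add [mfnmy] -> 10 lines: ymgpl gfp nlssr iwg qlcgo spr oek zoirc mfnmy zdezj
Hunk 2: at line 3 remove [qlcgo,spr,oek] add [axxll,kht,wknm] -> 10 lines: ymgpl gfp nlssr iwg axxll kht wknm zoirc mfnmy zdezj
Hunk 3: at line 4 remove [axxll] add [mzz] -> 10 lines: ymgpl gfp nlssr iwg mzz kht wknm zoirc mfnmy zdezj
Hunk 4: at line 1 remove [nlssr,iwg] add [zaa] -> 9 lines: ymgpl gfp zaa mzz kht wknm zoirc mfnmy zdezj
Hunk 5: at line 3 remove [kht,wknm] add [uijgt,lfec] -> 9 lines: ymgpl gfp zaa mzz uijgt lfec zoirc mfnmy zdezj
Final line 7: zoirc

Answer: zoirc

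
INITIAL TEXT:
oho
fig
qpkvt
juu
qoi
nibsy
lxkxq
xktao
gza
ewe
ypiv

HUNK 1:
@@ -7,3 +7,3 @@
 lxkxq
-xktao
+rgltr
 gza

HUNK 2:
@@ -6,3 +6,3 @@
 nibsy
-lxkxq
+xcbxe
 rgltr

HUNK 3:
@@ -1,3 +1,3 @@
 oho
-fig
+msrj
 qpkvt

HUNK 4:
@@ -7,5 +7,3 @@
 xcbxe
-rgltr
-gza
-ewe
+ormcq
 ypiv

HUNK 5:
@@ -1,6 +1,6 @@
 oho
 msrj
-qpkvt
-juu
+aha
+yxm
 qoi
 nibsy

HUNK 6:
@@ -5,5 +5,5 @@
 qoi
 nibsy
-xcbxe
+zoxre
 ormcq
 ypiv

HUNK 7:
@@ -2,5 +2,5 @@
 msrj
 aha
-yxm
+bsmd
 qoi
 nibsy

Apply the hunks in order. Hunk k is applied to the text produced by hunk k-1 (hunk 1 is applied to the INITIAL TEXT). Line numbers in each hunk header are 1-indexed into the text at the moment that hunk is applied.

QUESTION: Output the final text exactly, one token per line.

Answer: oho
msrj
aha
bsmd
qoi
nibsy
zoxre
ormcq
ypiv

Derivation:
Hunk 1: at line 7 remove [xktao] add [rgltr] -> 11 lines: oho fig qpkvt juu qoi nibsy lxkxq rgltr gza ewe ypiv
Hunk 2: at line 6 remove [lxkxq] add [xcbxe] -> 11 lines: oho fig qpkvt juu qoi nibsy xcbxe rgltr gza ewe ypiv
Hunk 3: at line 1 remove [fig] add [msrj] -> 11 lines: oho msrj qpkvt juu qoi nibsy xcbxe rgltr gza ewe ypiv
Hunk 4: at line 7 remove [rgltr,gza,ewe] add [ormcq] -> 9 lines: oho msrj qpkvt juu qoi nibsy xcbxe ormcq ypiv
Hunk 5: at line 1 remove [qpkvt,juu] add [aha,yxm] -> 9 lines: oho msrj aha yxm qoi nibsy xcbxe ormcq ypiv
Hunk 6: at line 5 remove [xcbxe] add [zoxre] -> 9 lines: oho msrj aha yxm qoi nibsy zoxre ormcq ypiv
Hunk 7: at line 2 remove [yxm] add [bsmd] -> 9 lines: oho msrj aha bsmd qoi nibsy zoxre ormcq ypiv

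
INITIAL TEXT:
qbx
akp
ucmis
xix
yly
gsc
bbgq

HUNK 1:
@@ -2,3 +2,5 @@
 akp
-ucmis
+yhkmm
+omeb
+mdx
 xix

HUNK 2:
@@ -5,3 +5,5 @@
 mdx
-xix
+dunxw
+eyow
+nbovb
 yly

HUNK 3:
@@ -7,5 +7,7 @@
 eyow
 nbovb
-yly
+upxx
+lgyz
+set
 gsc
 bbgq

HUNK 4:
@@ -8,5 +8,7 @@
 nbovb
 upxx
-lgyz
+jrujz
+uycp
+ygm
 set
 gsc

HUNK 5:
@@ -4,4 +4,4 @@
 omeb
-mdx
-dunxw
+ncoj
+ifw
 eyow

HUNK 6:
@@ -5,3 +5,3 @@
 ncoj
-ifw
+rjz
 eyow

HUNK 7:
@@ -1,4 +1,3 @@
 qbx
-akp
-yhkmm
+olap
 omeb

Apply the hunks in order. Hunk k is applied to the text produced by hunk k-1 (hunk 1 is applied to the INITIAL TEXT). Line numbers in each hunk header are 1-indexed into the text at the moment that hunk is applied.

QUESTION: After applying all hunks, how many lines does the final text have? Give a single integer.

Hunk 1: at line 2 remove [ucmis] add [yhkmm,omeb,mdx] -> 9 lines: qbx akp yhkmm omeb mdx xix yly gsc bbgq
Hunk 2: at line 5 remove [xix] add [dunxw,eyow,nbovb] -> 11 lines: qbx akp yhkmm omeb mdx dunxw eyow nbovb yly gsc bbgq
Hunk 3: at line 7 remove [yly] add [upxx,lgyz,set] -> 13 lines: qbx akp yhkmm omeb mdx dunxw eyow nbovb upxx lgyz set gsc bbgq
Hunk 4: at line 8 remove [lgyz] add [jrujz,uycp,ygm] -> 15 lines: qbx akp yhkmm omeb mdx dunxw eyow nbovb upxx jrujz uycp ygm set gsc bbgq
Hunk 5: at line 4 remove [mdx,dunxw] add [ncoj,ifw] -> 15 lines: qbx akp yhkmm omeb ncoj ifw eyow nbovb upxx jrujz uycp ygm set gsc bbgq
Hunk 6: at line 5 remove [ifw] add [rjz] -> 15 lines: qbx akp yhkmm omeb ncoj rjz eyow nbovb upxx jrujz uycp ygm set gsc bbgq
Hunk 7: at line 1 remove [akp,yhkmm] add [olap] -> 14 lines: qbx olap omeb ncoj rjz eyow nbovb upxx jrujz uycp ygm set gsc bbgq
Final line count: 14

Answer: 14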